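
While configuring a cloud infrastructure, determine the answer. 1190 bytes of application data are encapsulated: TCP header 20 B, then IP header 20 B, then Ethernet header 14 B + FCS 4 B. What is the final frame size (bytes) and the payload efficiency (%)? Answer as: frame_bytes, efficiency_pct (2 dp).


TCP segment = 1190 + 20 = 1210 B
IP packet = 1210 + 20 = 1230 B
Ethernet frame = 1230 + 14 + 4 = 1248 B
Efficiency = app / frame = 1190 / 1248 = 0.953526 = 95.3526% -> 95.35% (2 dp)

1248, 95.35


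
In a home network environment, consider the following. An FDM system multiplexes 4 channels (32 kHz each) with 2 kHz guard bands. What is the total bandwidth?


Given: 4 channels, 32 kHz each, guard = 2 kHz
Channel bandwidth = 4 * 32 = 128 kHz
Guard bands = 3 gaps * 2 kHz = 6 kHz
Total = 128 + 6 = 134 kHz

134


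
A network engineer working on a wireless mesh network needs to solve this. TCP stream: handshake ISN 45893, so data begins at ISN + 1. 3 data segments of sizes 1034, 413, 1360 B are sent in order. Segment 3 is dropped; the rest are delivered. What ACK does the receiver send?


SYN uses sequence number 45893; first data byte = ISN + 1 = 45894.
Segment 1: SEQ = 45894, len = 1034 B, covers [45894, 46927]
Segment 2: SEQ = 46928, len = 413 B, covers [46928, 47340]
Segment 3: SEQ = 47341, len = 1360 B, covers [47341, 48700] [LOST]
In-order data received: bytes [45894, 47340] (segments 1..2).
Segment 3 missing -> gap begins at byte 47341.
Cumulative ACK = next expected in-order byte = 45894 + 1034 + 413 = 47341

47341


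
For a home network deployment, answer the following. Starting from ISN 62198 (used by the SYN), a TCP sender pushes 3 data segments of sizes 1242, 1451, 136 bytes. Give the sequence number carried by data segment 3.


The SYN occupies sequence number ISN = 62198, so the first data byte is ISN + 1 = 62199.
SEQ of data segment i = (ISN + 1) + sum of payload sizes of segments 1..i-1.
Segment 1: SEQ = 62199, payload = 1242 bytes
Segment 2: SEQ = 63441, payload = 1451 bytes
Segment 3: SEQ = 64892, payload = 136 bytes
SEQ of segment 3 = 62199 + 1242 + 1451 = 64892

64892


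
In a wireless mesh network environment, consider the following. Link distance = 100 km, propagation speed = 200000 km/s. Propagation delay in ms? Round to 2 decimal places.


Given: distance = 100 km, speed = 200000 km/s
Delay = distance / speed = 100 / 200000 seconds
Delay in ms = 100 * 1000 / 200000
Delay = 0.5000 ms
Rounded to 2 dp = 0.50 ms

0.50


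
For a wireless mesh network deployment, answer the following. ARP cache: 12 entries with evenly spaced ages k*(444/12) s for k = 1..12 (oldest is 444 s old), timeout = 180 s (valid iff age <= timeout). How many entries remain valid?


Ages are k * 444/12 s for k = 1..12 (spacing = 37.0000 s).
Entry k is valid iff k * 444/12 <= 180 iff k <= 12 * 180 / 444 = 4.8649
n_valid = floor(4.8649) = 4
(n_stale = 12 - 4 = 8)

4


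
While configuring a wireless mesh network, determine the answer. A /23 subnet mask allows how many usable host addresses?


Given: subnet mask /23
Host bits = 32 - 23 = 9
Total addresses = 2^9 = 512
Usable hosts = 512 - 2 (network + broadcast) = 510

510


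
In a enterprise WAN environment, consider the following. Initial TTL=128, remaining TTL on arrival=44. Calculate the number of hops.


Given: initial TTL = 128, received TTL = 44
Hops = initial TTL - received TTL
Hops = 128 - 44 = 84

84


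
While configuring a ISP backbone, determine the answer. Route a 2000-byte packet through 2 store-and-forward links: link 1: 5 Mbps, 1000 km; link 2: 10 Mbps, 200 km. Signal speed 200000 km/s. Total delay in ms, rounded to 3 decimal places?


Packet = 2000 bytes = 16000 bits. Store-and-forward: sum (t_trans + t_prop) per link.
Link 1: t_trans = 16000/(5*10^6) s = 3.2000 ms; t_prop = 1000/200000 s = 5.0000 ms; subtotal = 8.2000 ms
Link 2: t_trans = 16000/(10*10^6) s = 1.6000 ms; t_prop = 200/200000 s = 1.0000 ms; subtotal = 2.6000 ms
End-to-end = 8.2000 + 2.6000 = 10.8000 ms -> 10.800 ms (3 dp)

10.800


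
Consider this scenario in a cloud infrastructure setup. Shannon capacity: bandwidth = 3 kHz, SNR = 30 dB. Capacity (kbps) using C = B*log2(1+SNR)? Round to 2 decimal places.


Given: B = 3 kHz, SNR = 30 dB
SNR linear = 10^(30/10) = 1000
1 + SNR = 1001
log2(1001) = 9.9672262588
C = 3 * 1000 * 9.9672262588 = 29901.6788 bps
C = 29.901679 kbps -> 29.90 kbps (2 dp)

29.90


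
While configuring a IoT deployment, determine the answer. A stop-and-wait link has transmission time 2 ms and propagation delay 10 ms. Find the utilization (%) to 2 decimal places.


Given: Ttrans = 2 ms, Tprop = 10 ms
RTT = 2 * Tprop = 2 * 10 = 20 ms
U = Ttrans / (Ttrans + RTT)
U = 2 / (2 + 20)
U = 2 / 22 = 0.090909
U% = 9.09%

9.09


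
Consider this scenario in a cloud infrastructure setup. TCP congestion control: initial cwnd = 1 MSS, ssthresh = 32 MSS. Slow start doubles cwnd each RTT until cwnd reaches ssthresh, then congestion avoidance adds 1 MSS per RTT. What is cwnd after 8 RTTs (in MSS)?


RTT 0: cwnd = 1 MSS (initial)
RTT 1: cwnd = 2 MSS (slow start, doubled)
RTT 2: cwnd = 4 MSS (slow start, doubled)
RTT 3: cwnd = 8 MSS (slow start, doubled)
RTT 4: cwnd = 16 MSS (slow start, doubled)
RTT 5: cwnd = 32 MSS (slow start, doubled)
RTT 6: cwnd = 33 MSS (congestion avoidance, +1)
RTT 7: cwnd = 34 MSS (congestion avoidance, +1)
RTT 8: cwnd = 35 MSS (congestion avoidance, +1)

35


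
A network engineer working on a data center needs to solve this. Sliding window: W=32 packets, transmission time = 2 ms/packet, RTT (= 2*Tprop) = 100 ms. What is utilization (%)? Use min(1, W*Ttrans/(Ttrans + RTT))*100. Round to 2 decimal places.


Given: W = 32, Ttrans = 2 ms, RTT = 100 ms (= 2 * Tprop, Tprop = 50 ms)
Cycle time = Ttrans + RTT = 2 + 100 = 102 ms (first packet sent until its ACK returns)
W * Ttrans = 32 * 2 = 64 ms of sending per cycle
W * Ttrans / (Ttrans + RTT) = 64 / 102 = 0.627451
U = min(1, 0.627451) = 0.627451
U% = 62.75%

62.75


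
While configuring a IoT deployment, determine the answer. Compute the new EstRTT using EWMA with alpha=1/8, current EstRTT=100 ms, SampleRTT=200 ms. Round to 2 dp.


Given: EstRTT = 100 ms, SampleRTT = 200 ms, alpha = 1/8
New EstRTT = (1 - alpha) * EstRTT + alpha * SampleRTT
(7/8) * 100 = 87.5
(1/8) * 200 = 25
New EstRTT = 87.5 + 25 = 112.5 ms -> 112.50 ms (2 dp)

112.50


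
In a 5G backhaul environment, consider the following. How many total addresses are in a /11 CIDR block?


Given: CIDR prefix /11
Host bits = 32 - 11 = 21
Total addresses = 2^21 = 2097152

2097152


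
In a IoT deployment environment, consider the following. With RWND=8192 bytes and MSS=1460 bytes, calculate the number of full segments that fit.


Given: RWND = 8192 bytes, MSS = 1460 bytes
Full segments = floor(RWND / MSS)
Full segments = floor(8192 / 1460)
Full segments = floor(5.611) = 5

5


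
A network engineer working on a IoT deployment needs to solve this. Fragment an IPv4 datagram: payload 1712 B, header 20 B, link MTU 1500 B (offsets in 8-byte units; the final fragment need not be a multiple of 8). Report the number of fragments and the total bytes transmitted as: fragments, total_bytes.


Max data per non-final fragment = floor((MTU - header)/8)*8 = floor((1500 - 20)/8)*8 = floor(1480/8)*8 = 1480 B
Final fragment needs no 8-byte alignment: it can carry up to MTU - header = 1480 B
Non-final fragments needed = ceil((payload - 1480) / 1480) = ceil(232/1480) = ceil(0.1568) = 1
Number of fragments = 1 + 1 = 2
Fragment sizes (data): 1 * 1480 B + 232 B (last, 232 <= 1480 OK)
Total bytes sent = payload + n_frags * header = 1712 + 2*20 = 1712 + 40 = 1752 B

2, 1752


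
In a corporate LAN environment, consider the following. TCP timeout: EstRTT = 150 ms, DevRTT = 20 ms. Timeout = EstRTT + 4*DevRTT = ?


Given: EstRTT = 150 ms, DevRTT = 20 ms
Timeout = EstRTT + 4 * DevRTT
4 * DevRTT = 4 * 20 = 80
Timeout = 150 + 80 = 230 ms

230


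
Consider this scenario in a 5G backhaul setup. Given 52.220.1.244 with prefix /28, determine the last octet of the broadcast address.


Given: IP = 52.220.1.244, prefix = /28
Host bits = 32 - 28 = 4
Network last octet = 244 AND mask = 240
Host part size = 2^4 - 1 = 15
Broadcast last octet = 240 OR 15 = 255

255


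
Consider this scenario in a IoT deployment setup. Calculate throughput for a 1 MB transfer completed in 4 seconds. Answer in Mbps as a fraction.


Given: file = 1 MB, time = 4 s
File in Mb = 1 * 8 = 8 Mb
Throughput = 8 / 4 Mbps
Throughput = 2 Mbps

2


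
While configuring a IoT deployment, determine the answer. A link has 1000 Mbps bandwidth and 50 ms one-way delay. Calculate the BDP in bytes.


Given: bandwidth = 1000 Mbps, delay = 50 ms
BDP in bits = 1000 * 10^6 * 50 / 1000
BDP in bits = 50000000
BDP in bytes = 50000000 / 8 = 6250000

6250000


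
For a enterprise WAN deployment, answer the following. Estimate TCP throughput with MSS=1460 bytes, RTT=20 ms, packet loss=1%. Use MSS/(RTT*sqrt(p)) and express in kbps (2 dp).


Given: MSS = 1460 bytes, RTT = 20 ms, loss = 1%
RTT in seconds = 20 / 1000 = 0.02
Loss rate = 1% = 0.01
sqrt(loss) = sqrt(0.01) = 0.1
Throughput (bytes/s) = 1460 / (0.02 * 0.1) = 730000.0000
Throughput (kbps) = 730000.0000 * 8 / 1000 = 5840.000000 -> 5840.00 kbps (2 dp)

5840.00


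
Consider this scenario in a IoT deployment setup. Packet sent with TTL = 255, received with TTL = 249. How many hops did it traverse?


Given: initial TTL = 255, received TTL = 249
Hops = initial TTL - received TTL
Hops = 255 - 249 = 6

6


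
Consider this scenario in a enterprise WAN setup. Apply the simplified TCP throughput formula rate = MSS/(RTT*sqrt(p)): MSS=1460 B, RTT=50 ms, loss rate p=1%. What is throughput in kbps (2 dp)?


Given: MSS = 1460 bytes, RTT = 50 ms, loss = 1%
RTT in seconds = 50 / 1000 = 0.05
Loss rate = 1% = 0.01
sqrt(loss) = sqrt(0.01) = 0.1
Throughput (bytes/s) = 1460 / (0.05 * 0.1) = 292000.0000
Throughput (kbps) = 292000.0000 * 8 / 1000 = 2336.000000 -> 2336.00 kbps (2 dp)

2336.00


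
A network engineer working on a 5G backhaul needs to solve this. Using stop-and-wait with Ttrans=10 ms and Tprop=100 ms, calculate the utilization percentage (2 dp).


Given: Ttrans = 10 ms, Tprop = 100 ms
RTT = 2 * Tprop = 2 * 100 = 200 ms
U = Ttrans / (Ttrans + RTT)
U = 10 / (10 + 200)
U = 10 / 210 = 0.047619
U% = 4.76%

4.76


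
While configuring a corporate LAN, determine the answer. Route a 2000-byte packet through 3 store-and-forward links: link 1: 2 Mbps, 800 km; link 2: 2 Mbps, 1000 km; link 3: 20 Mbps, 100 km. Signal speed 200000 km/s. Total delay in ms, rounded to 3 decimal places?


Packet = 2000 bytes = 16000 bits. Store-and-forward: sum (t_trans + t_prop) per link.
Link 1: t_trans = 16000/(2*10^6) s = 8.0000 ms; t_prop = 800/200000 s = 4.0000 ms; subtotal = 12.0000 ms
Link 2: t_trans = 16000/(2*10^6) s = 8.0000 ms; t_prop = 1000/200000 s = 5.0000 ms; subtotal = 13.0000 ms
Link 3: t_trans = 16000/(20*10^6) s = 0.8000 ms; t_prop = 100/200000 s = 0.5000 ms; subtotal = 1.3000 ms
End-to-end = 12.0000 + 13.0000 + 1.3000 = 26.3000 ms -> 26.300 ms (3 dp)

26.300


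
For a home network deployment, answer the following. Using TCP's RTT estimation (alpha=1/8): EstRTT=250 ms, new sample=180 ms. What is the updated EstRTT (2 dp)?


Given: EstRTT = 250 ms, SampleRTT = 180 ms, alpha = 1/8
New EstRTT = (1 - alpha) * EstRTT + alpha * SampleRTT
(7/8) * 250 = 218.75
(1/8) * 180 = 22.5
New EstRTT = 218.75 + 22.5 = 241.25 ms -> 241.25 ms (2 dp)

241.25


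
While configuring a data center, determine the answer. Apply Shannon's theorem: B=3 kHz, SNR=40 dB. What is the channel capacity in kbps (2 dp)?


Given: B = 3 kHz, SNR = 40 dB
SNR linear = 10^(40/10) = 10000
1 + SNR = 10001
log2(10001) = 13.2878566418
C = 3 * 1000 * 13.2878566418 = 39863.5699 bps
C = 39.863570 kbps -> 39.86 kbps (2 dp)

39.86


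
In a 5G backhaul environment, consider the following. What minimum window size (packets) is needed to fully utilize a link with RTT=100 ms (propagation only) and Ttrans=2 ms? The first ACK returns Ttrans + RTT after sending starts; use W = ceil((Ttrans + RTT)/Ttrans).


Given: Ttrans = 2 ms, RTT = 100 ms (= 2 * Tprop, Tprop = 50 ms)
Time until first ACK returns = Ttrans + RTT = 2 + 100 = 102 ms
Need W * Ttrans >= Ttrans + RTT  ->  W >= (Ttrans + RTT) / Ttrans
(Ttrans + RTT) / Ttrans = 102 / 2 = 51
W_min = ceil(51) = 51

51


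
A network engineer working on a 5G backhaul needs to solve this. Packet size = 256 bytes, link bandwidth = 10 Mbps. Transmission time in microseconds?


Given: packet = 256 bytes, bandwidth = 10 Mbps
Packet in bits = 256 * 8 = 2048 bits
Bandwidth = 10 * 10^6 = 10000000 bps
Time = 2048 / 10000000 seconds
Time in us = 2048 * 10^6 / 10000000 = 204.8

204.8


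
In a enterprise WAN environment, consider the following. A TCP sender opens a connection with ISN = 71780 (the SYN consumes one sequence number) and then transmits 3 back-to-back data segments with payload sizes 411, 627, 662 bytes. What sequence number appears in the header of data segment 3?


The SYN occupies sequence number ISN = 71780, so the first data byte is ISN + 1 = 71781.
SEQ of data segment i = (ISN + 1) + sum of payload sizes of segments 1..i-1.
Segment 1: SEQ = 71781, payload = 411 bytes
Segment 2: SEQ = 72192, payload = 627 bytes
Segment 3: SEQ = 72819, payload = 662 bytes
SEQ of segment 3 = 71781 + 411 + 627 = 72819

72819


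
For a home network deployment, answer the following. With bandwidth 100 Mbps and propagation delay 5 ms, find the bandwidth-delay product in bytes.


Given: bandwidth = 100 Mbps, delay = 5 ms
BDP in bits = 100 * 10^6 * 5 / 1000
BDP in bits = 500000
BDP in bytes = 500000 / 8 = 62500

62500


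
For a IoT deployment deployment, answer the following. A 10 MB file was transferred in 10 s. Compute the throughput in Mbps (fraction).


Given: file = 10 MB, time = 10 s
File in Mb = 10 * 8 = 80 Mb
Throughput = 80 / 10 Mbps
Throughput = 8 Mbps

8


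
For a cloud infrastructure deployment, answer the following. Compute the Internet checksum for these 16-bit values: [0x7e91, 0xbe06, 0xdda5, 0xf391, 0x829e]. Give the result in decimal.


Given words: [0x7e91, 0xbe06, 0xdda5, 0xf391, 0x829e]
Step 1: Sum all words
Raw sum = 32401 + 48646 + 56741 + 62353 + 33438 = 233579
Step 2: Fold carry: (36971 + 3) = 36974
One's complement = ~36974 & 0xFFFF = 28561

28561


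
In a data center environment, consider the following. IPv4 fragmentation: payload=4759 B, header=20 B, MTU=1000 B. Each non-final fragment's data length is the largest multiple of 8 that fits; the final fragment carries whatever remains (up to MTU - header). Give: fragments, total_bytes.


Max data per non-final fragment = floor((MTU - header)/8)*8 = floor((1000 - 20)/8)*8 = floor(980/8)*8 = 976 B
Final fragment needs no 8-byte alignment: it can carry up to MTU - header = 980 B
Non-final fragments needed = ceil((payload - 980) / 976) = ceil(3779/976) = ceil(3.8719) = 4
Number of fragments = 4 + 1 = 5
Fragment sizes (data): 4 * 976 B + 855 B (last, 855 <= 980 OK)
Total bytes sent = payload + n_frags * header = 4759 + 5*20 = 4759 + 100 = 4859 B

5, 4859


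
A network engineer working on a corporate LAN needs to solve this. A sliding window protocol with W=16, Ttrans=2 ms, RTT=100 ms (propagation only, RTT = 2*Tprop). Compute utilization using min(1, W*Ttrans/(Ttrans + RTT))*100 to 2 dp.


Given: W = 16, Ttrans = 2 ms, RTT = 100 ms (= 2 * Tprop, Tprop = 50 ms)
Cycle time = Ttrans + RTT = 2 + 100 = 102 ms (first packet sent until its ACK returns)
W * Ttrans = 16 * 2 = 32 ms of sending per cycle
W * Ttrans / (Ttrans + RTT) = 32 / 102 = 0.313725
U = min(1, 0.313725) = 0.313725
U% = 31.37%

31.37


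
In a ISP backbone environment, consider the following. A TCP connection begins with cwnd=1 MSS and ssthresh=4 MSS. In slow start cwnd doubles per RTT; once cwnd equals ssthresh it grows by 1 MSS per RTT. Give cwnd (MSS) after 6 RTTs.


RTT 0: cwnd = 1 MSS (initial)
RTT 1: cwnd = 2 MSS (slow start, doubled)
RTT 2: cwnd = 4 MSS (slow start, doubled)
RTT 3: cwnd = 5 MSS (congestion avoidance, +1)
RTT 4: cwnd = 6 MSS (congestion avoidance, +1)
RTT 5: cwnd = 7 MSS (congestion avoidance, +1)
RTT 6: cwnd = 8 MSS (congestion avoidance, +1)

8


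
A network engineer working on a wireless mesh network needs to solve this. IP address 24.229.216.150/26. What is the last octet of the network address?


Given: IP = 24.229.216.150, prefix = /26
Subnet mask = 255.255.255.192
Last octet of IP: 150
Last octet of mask: 192
Network last octet = 150 AND 192 = 128

128


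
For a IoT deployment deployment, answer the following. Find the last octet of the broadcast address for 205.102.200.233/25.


Given: IP = 205.102.200.233, prefix = /25
Host bits = 32 - 25 = 7
Network last octet = 233 AND mask = 128
Host part size = 2^7 - 1 = 127
Broadcast last octet = 128 OR 127 = 255

255


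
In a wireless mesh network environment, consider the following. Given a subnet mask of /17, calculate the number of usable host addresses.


Given: subnet mask /17
Host bits = 32 - 17 = 15
Total addresses = 2^15 = 32768
Usable hosts = 32768 - 2 (network + broadcast) = 32766

32766


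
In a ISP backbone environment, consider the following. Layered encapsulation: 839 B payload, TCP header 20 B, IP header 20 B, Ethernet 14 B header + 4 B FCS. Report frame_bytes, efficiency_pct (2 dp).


TCP segment = 839 + 20 = 859 B
IP packet = 859 + 20 = 879 B
Ethernet frame = 879 + 14 + 4 = 897 B
Efficiency = app / frame = 839 / 897 = 0.935340 = 93.5340% -> 93.53% (2 dp)

897, 93.53


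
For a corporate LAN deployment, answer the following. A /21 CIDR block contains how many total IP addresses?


Given: CIDR prefix /21
Host bits = 32 - 21 = 11
Total addresses = 2^11 = 2048

2048


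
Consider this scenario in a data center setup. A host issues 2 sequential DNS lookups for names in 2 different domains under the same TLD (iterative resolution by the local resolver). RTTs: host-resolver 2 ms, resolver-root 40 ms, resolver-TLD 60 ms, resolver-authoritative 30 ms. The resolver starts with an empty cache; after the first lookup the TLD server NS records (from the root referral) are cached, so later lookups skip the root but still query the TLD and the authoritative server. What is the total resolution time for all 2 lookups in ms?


Lookup 1 (cold cache): local + root + TLD + auth = 2 + 40 + 60 + 30 = 132 ms
Lookups 2..2 (TLD NS cached -> skip root; new domain -> still ask TLD and auth): local + TLD + auth = 2 + 60 + 30 = 92 ms each
Remaining 1 lookups: 1 * 92 = 92 ms
Total = 132 + 92 = 224 ms

224


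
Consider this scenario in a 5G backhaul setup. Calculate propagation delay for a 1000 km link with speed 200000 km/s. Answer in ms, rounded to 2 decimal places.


Given: distance = 1000 km, speed = 200000 km/s
Delay = distance / speed = 1000 / 200000 seconds
Delay in ms = 1000 * 1000 / 200000
Delay = 5.0000 ms
Rounded to 2 dp = 5.00 ms

5.00


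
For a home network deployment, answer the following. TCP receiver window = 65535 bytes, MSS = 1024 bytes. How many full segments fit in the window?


Given: RWND = 65535 bytes, MSS = 1024 bytes
Full segments = floor(RWND / MSS)
Full segments = floor(65535 / 1024)
Full segments = floor(63.999) = 63

63


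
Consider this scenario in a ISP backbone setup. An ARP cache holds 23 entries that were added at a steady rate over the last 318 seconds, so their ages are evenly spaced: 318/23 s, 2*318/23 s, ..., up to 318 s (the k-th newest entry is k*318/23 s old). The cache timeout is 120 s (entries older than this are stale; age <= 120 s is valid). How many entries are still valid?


Ages are k * 318/23 s for k = 1..23 (spacing = 13.8261 s).
Entry k is valid iff k * 318/23 <= 120 iff k <= 23 * 120 / 318 = 8.6792
n_valid = floor(8.6792) = 8
(n_stale = 23 - 8 = 15)

8


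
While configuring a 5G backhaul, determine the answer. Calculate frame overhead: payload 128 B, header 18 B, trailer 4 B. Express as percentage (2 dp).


Given: payload = 128 B, header = 18 B, trailer = 4 B
Overhead bytes = header + trailer = 18 + 4 = 22
Total frame = payload + overhead = 128 + 22 = 150
Overhead % = 22 / 150 * 100 = 14.6667% -> 14.67% (2 dp)

14.67


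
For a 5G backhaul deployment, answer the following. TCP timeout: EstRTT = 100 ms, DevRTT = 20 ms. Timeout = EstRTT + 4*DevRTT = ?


Given: EstRTT = 100 ms, DevRTT = 20 ms
Timeout = EstRTT + 4 * DevRTT
4 * DevRTT = 4 * 20 = 80
Timeout = 100 + 80 = 180 ms

180


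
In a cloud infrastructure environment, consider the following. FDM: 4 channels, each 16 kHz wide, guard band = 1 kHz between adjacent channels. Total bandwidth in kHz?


Given: 4 channels, 16 kHz each, guard = 1 kHz
Channel bandwidth = 4 * 16 = 64 kHz
Guard bands = 3 gaps * 1 kHz = 3 kHz
Total = 64 + 3 = 67 kHz

67


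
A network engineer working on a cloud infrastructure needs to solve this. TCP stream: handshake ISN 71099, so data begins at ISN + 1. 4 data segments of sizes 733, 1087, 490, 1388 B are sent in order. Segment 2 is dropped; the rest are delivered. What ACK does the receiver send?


SYN uses sequence number 71099; first data byte = ISN + 1 = 71100.
Segment 1: SEQ = 71100, len = 733 B, covers [71100, 71832]
Segment 2: SEQ = 71833, len = 1087 B, covers [71833, 72919] [LOST]
Segment 3: SEQ = 72920, len = 490 B, covers [72920, 73409]
Segment 4: SEQ = 73410, len = 1388 B, covers [73410, 74797]
In-order data received: bytes [71100, 71832] (segments 1..1).
Segment 2 missing -> gap begins at byte 71833; later segments buffered out of order.
Cumulative ACK = next expected in-order byte = 71100 + 733 = 71833

71833


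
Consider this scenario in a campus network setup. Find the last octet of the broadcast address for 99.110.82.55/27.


Given: IP = 99.110.82.55, prefix = /27
Host bits = 32 - 27 = 5
Network last octet = 55 AND mask = 32
Host part size = 2^5 - 1 = 31
Broadcast last octet = 32 OR 31 = 63

63


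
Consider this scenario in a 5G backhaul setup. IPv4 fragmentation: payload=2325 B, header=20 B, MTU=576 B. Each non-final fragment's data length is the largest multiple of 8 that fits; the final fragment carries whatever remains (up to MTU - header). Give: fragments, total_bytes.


Max data per non-final fragment = floor((MTU - header)/8)*8 = floor((576 - 20)/8)*8 = floor(556/8)*8 = 552 B
Final fragment needs no 8-byte alignment: it can carry up to MTU - header = 556 B
Non-final fragments needed = ceil((payload - 556) / 552) = ceil(1769/552) = ceil(3.2047) = 4
Number of fragments = 4 + 1 = 5
Fragment sizes (data): 4 * 552 B + 117 B (last, 117 <= 556 OK)
Total bytes sent = payload + n_frags * header = 2325 + 5*20 = 2325 + 100 = 2425 B

5, 2425


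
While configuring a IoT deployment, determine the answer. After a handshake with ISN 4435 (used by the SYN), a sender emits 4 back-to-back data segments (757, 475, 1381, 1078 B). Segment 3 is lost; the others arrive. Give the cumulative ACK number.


SYN uses sequence number 4435; first data byte = ISN + 1 = 4436.
Segment 1: SEQ = 4436, len = 757 B, covers [4436, 5192]
Segment 2: SEQ = 5193, len = 475 B, covers [5193, 5667]
Segment 3: SEQ = 5668, len = 1381 B, covers [5668, 7048] [LOST]
Segment 4: SEQ = 7049, len = 1078 B, covers [7049, 8126]
In-order data received: bytes [4436, 5667] (segments 1..2).
Segment 3 missing -> gap begins at byte 5668; later segments buffered out of order.
Cumulative ACK = next expected in-order byte = 4436 + 757 + 475 = 5668

5668


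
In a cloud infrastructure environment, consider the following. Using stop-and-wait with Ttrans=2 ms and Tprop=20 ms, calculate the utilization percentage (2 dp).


Given: Ttrans = 2 ms, Tprop = 20 ms
RTT = 2 * Tprop = 2 * 20 = 40 ms
U = Ttrans / (Ttrans + RTT)
U = 2 / (2 + 40)
U = 2 / 42 = 0.047619
U% = 4.76%

4.76


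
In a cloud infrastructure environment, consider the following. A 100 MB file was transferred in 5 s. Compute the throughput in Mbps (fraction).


Given: file = 100 MB, time = 5 s
File in Mb = 100 * 8 = 800 Mb
Throughput = 800 / 5 Mbps
Throughput = 160 Mbps

160


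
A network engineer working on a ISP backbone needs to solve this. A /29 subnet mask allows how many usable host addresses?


Given: subnet mask /29
Host bits = 32 - 29 = 3
Total addresses = 2^3 = 8
Usable hosts = 8 - 2 (network + broadcast) = 6

6


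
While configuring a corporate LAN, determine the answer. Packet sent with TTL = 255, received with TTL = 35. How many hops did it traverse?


Given: initial TTL = 255, received TTL = 35
Hops = initial TTL - received TTL
Hops = 255 - 35 = 220

220


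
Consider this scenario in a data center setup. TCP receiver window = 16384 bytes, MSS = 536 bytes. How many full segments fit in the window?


Given: RWND = 16384 bytes, MSS = 536 bytes
Full segments = floor(RWND / MSS)
Full segments = floor(16384 / 536)
Full segments = floor(30.5672) = 30

30


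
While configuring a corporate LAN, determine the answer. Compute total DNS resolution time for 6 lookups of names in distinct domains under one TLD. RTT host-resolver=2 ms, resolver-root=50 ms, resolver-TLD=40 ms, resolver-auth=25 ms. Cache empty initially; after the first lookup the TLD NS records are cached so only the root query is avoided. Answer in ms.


Lookup 1 (cold cache): local + root + TLD + auth = 2 + 50 + 40 + 25 = 117 ms
Lookups 2..6 (TLD NS cached -> skip root; new domain -> still ask TLD and auth): local + TLD + auth = 2 + 40 + 25 = 67 ms each
Remaining 5 lookups: 5 * 67 = 335 ms
Total = 117 + 335 = 452 ms

452


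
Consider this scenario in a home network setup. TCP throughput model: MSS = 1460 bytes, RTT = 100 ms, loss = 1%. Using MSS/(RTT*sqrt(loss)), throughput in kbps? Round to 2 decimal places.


Given: MSS = 1460 bytes, RTT = 100 ms, loss = 1%
RTT in seconds = 100 / 1000 = 0.1
Loss rate = 1% = 0.01
sqrt(loss) = sqrt(0.01) = 0.1
Throughput (bytes/s) = 1460 / (0.1 * 0.1) = 146000.0000
Throughput (kbps) = 146000.0000 * 8 / 1000 = 1168.000000 -> 1168.00 kbps (2 dp)

1168.00


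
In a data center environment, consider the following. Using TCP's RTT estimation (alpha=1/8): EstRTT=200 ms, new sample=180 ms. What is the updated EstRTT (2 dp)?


Given: EstRTT = 200 ms, SampleRTT = 180 ms, alpha = 1/8
New EstRTT = (1 - alpha) * EstRTT + alpha * SampleRTT
(7/8) * 200 = 175
(1/8) * 180 = 22.5
New EstRTT = 175 + 22.5 = 197.5 ms -> 197.50 ms (2 dp)

197.50


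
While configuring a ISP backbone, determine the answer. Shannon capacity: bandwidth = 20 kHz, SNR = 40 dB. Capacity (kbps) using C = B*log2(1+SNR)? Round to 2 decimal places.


Given: B = 20 kHz, SNR = 40 dB
SNR linear = 10^(40/10) = 10000
1 + SNR = 10001
log2(10001) = 13.2878566418
C = 20 * 1000 * 13.2878566418 = 265757.1328 bps
C = 265.757133 kbps -> 265.76 kbps (2 dp)

265.76


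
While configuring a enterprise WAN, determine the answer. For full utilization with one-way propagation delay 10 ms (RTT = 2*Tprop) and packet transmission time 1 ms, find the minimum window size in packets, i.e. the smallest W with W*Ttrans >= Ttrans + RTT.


Given: Ttrans = 1 ms, RTT = 20 ms (= 2 * Tprop, Tprop = 10 ms)
Time until first ACK returns = Ttrans + RTT = 1 + 20 = 21 ms
Need W * Ttrans >= Ttrans + RTT  ->  W >= (Ttrans + RTT) / Ttrans
(Ttrans + RTT) / Ttrans = 21 / 1 = 21
W_min = ceil(21) = 21

21


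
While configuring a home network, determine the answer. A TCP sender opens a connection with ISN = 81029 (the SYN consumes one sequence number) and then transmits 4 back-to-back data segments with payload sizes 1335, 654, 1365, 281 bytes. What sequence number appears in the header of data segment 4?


The SYN occupies sequence number ISN = 81029, so the first data byte is ISN + 1 = 81030.
SEQ of data segment i = (ISN + 1) + sum of payload sizes of segments 1..i-1.
Segment 1: SEQ = 81030, payload = 1335 bytes
Segment 2: SEQ = 82365, payload = 654 bytes
Segment 3: SEQ = 83019, payload = 1365 bytes
Segment 4: SEQ = 84384, payload = 281 bytes
SEQ of segment 4 = 81030 + 1335 + 654 + 1365 = 84384

84384


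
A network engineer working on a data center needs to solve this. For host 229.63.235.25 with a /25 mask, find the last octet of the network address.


Given: IP = 229.63.235.25, prefix = /25
Subnet mask = 255.255.255.128
Last octet of IP: 25
Last octet of mask: 128
Network last octet = 25 AND 128 = 0

0


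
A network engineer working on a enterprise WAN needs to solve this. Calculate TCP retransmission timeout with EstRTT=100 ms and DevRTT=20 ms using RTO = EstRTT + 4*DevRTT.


Given: EstRTT = 100 ms, DevRTT = 20 ms
Timeout = EstRTT + 4 * DevRTT
4 * DevRTT = 4 * 20 = 80
Timeout = 100 + 80 = 180 ms

180


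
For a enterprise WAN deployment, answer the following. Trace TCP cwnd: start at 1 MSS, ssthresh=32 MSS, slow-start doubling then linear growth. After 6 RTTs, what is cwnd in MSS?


RTT 0: cwnd = 1 MSS (initial)
RTT 1: cwnd = 2 MSS (slow start, doubled)
RTT 2: cwnd = 4 MSS (slow start, doubled)
RTT 3: cwnd = 8 MSS (slow start, doubled)
RTT 4: cwnd = 16 MSS (slow start, doubled)
RTT 5: cwnd = 32 MSS (slow start, doubled)
RTT 6: cwnd = 33 MSS (congestion avoidance, +1)

33


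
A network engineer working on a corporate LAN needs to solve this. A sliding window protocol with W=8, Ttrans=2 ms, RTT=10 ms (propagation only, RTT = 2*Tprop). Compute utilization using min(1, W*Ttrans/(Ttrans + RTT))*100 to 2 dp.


Given: W = 8, Ttrans = 2 ms, RTT = 10 ms (= 2 * Tprop, Tprop = 5 ms)
Cycle time = Ttrans + RTT = 2 + 10 = 12 ms (first packet sent until its ACK returns)
W * Ttrans = 8 * 2 = 16 ms of sending per cycle
W * Ttrans / (Ttrans + RTT) = 16 / 12 = 1.333333
U = min(1, 1.333333) = 1.000000
U% = 100.00%

100.00


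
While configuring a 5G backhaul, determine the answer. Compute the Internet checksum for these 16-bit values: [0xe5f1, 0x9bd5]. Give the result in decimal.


Given words: [0xe5f1, 0x9bd5]
Step 1: Sum all words
Raw sum = 58865 + 39893 = 98758
Step 2: Fold carry: (33222 + 1) = 33223
One's complement = ~33223 & 0xFFFF = 32312

32312


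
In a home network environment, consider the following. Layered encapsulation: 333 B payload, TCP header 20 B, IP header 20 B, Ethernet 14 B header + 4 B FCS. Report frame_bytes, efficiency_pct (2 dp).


TCP segment = 333 + 20 = 353 B
IP packet = 353 + 20 = 373 B
Ethernet frame = 373 + 14 + 4 = 391 B
Efficiency = app / frame = 333 / 391 = 0.851662 = 85.1662% -> 85.17% (2 dp)

391, 85.17


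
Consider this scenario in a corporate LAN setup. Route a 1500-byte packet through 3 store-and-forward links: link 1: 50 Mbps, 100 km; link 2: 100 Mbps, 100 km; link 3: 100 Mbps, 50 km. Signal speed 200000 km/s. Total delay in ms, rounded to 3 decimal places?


Packet = 1500 bytes = 12000 bits. Store-and-forward: sum (t_trans + t_prop) per link.
Link 1: t_trans = 12000/(50*10^6) s = 0.2400 ms; t_prop = 100/200000 s = 0.5000 ms; subtotal = 0.7400 ms
Link 2: t_trans = 12000/(100*10^6) s = 0.1200 ms; t_prop = 100/200000 s = 0.5000 ms; subtotal = 0.6200 ms
Link 3: t_trans = 12000/(100*10^6) s = 0.1200 ms; t_prop = 50/200000 s = 0.2500 ms; subtotal = 0.3700 ms
End-to-end = 0.7400 + 0.6200 + 0.3700 = 1.7300 ms -> 1.730 ms (3 dp)

1.730


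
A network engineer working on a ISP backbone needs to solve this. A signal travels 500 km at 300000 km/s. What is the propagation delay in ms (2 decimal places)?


Given: distance = 500 km, speed = 300000 km/s
Delay = distance / speed = 500 / 300000 seconds
Delay in ms = 500 * 1000 / 300000
Delay = 1.6667 ms
Rounded to 2 dp = 1.67 ms

1.67


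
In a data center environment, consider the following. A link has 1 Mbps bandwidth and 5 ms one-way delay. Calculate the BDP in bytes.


Given: bandwidth = 1 Mbps, delay = 5 ms
BDP in bits = 1 * 10^6 * 5 / 1000
BDP in bits = 5000
BDP in bytes = 5000 / 8 = 625

625


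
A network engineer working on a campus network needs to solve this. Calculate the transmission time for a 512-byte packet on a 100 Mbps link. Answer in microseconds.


Given: packet = 512 bytes, bandwidth = 100 Mbps
Packet in bits = 512 * 8 = 4096 bits
Bandwidth = 100 * 10^6 = 100000000 bps
Time = 4096 / 100000000 seconds
Time in us = 4096 * 10^6 / 100000000 = 40.96

40.96


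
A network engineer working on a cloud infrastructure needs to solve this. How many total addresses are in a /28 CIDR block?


Given: CIDR prefix /28
Host bits = 32 - 28 = 4
Total addresses = 2^4 = 16

16


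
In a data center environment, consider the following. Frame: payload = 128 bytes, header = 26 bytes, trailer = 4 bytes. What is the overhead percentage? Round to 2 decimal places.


Given: payload = 128 B, header = 26 B, trailer = 4 B
Overhead bytes = header + trailer = 26 + 4 = 30
Total frame = payload + overhead = 128 + 30 = 158
Overhead % = 30 / 158 * 100 = 18.9873% -> 18.99% (2 dp)

18.99


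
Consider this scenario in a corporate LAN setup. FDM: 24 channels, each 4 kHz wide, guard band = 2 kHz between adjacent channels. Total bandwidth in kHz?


Given: 24 channels, 4 kHz each, guard = 2 kHz
Channel bandwidth = 24 * 4 = 96 kHz
Guard bands = 23 gaps * 2 kHz = 46 kHz
Total = 96 + 46 = 142 kHz

142


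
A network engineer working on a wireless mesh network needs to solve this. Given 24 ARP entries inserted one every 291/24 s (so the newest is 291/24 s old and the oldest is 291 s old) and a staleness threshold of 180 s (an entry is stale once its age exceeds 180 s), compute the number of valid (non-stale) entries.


Ages are k * 291/24 s for k = 1..24 (spacing = 12.1250 s).
Entry k is valid iff k * 291/24 <= 180 iff k <= 24 * 180 / 291 = 14.8454
n_valid = floor(14.8454) = 14
(n_stale = 24 - 14 = 10)

14


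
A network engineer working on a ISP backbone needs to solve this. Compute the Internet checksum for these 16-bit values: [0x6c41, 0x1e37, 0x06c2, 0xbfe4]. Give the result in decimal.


Given words: [0x6c41, 0x1e37, 0x06c2, 0xbfe4]
Step 1: Sum all words
Raw sum = 27713 + 7735 + 1730 + 49124 = 86302
Step 2: Fold carry: (20766 + 1) = 20767
One's complement = ~20767 & 0xFFFF = 44768

44768


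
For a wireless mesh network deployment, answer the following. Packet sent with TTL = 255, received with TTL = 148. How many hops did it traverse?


Given: initial TTL = 255, received TTL = 148
Hops = initial TTL - received TTL
Hops = 255 - 148 = 107

107


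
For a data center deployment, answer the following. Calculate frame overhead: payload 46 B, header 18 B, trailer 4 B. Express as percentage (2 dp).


Given: payload = 46 B, header = 18 B, trailer = 4 B
Overhead bytes = header + trailer = 18 + 4 = 22
Total frame = payload + overhead = 46 + 22 = 68
Overhead % = 22 / 68 * 100 = 32.3529% -> 32.35% (2 dp)

32.35


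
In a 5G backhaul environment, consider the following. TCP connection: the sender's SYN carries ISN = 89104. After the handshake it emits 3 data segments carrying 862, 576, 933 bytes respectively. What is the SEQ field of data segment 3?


The SYN occupies sequence number ISN = 89104, so the first data byte is ISN + 1 = 89105.
SEQ of data segment i = (ISN + 1) + sum of payload sizes of segments 1..i-1.
Segment 1: SEQ = 89105, payload = 862 bytes
Segment 2: SEQ = 89967, payload = 576 bytes
Segment 3: SEQ = 90543, payload = 933 bytes
SEQ of segment 3 = 89105 + 862 + 576 = 90543

90543


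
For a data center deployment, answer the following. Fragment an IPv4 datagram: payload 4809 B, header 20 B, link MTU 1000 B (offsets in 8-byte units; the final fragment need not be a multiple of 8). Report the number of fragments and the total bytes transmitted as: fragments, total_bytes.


Max data per non-final fragment = floor((MTU - header)/8)*8 = floor((1000 - 20)/8)*8 = floor(980/8)*8 = 976 B
Final fragment needs no 8-byte alignment: it can carry up to MTU - header = 980 B
Non-final fragments needed = ceil((payload - 980) / 976) = ceil(3829/976) = ceil(3.9232) = 4
Number of fragments = 4 + 1 = 5
Fragment sizes (data): 4 * 976 B + 905 B (last, 905 <= 980 OK)
Total bytes sent = payload + n_frags * header = 4809 + 5*20 = 4809 + 100 = 4909 B

5, 4909


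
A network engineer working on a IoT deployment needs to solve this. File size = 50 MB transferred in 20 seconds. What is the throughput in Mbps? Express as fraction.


Given: file = 50 MB, time = 20 s
File in Mb = 50 * 8 = 400 Mb
Throughput = 400 / 20 Mbps
Throughput = 20 Mbps

20


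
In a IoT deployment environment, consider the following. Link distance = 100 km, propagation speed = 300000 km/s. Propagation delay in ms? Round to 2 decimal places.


Given: distance = 100 km, speed = 300000 km/s
Delay = distance / speed = 100 / 300000 seconds
Delay in ms = 100 * 1000 / 300000
Delay = 0.3333 ms
Rounded to 2 dp = 0.33 ms

0.33


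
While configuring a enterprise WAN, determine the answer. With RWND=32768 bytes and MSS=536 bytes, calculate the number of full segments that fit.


Given: RWND = 32768 bytes, MSS = 536 bytes
Full segments = floor(RWND / MSS)
Full segments = floor(32768 / 536)
Full segments = floor(61.1343) = 61

61


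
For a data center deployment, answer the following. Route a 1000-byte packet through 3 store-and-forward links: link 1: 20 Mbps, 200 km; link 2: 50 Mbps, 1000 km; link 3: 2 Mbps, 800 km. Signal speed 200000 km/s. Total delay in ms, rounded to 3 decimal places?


Packet = 1000 bytes = 8000 bits. Store-and-forward: sum (t_trans + t_prop) per link.
Link 1: t_trans = 8000/(20*10^6) s = 0.4000 ms; t_prop = 200/200000 s = 1.0000 ms; subtotal = 1.4000 ms
Link 2: t_trans = 8000/(50*10^6) s = 0.1600 ms; t_prop = 1000/200000 s = 5.0000 ms; subtotal = 5.1600 ms
Link 3: t_trans = 8000/(2*10^6) s = 4.0000 ms; t_prop = 800/200000 s = 4.0000 ms; subtotal = 8.0000 ms
End-to-end = 1.4000 + 5.1600 + 8.0000 = 14.5600 ms -> 14.560 ms (3 dp)

14.560


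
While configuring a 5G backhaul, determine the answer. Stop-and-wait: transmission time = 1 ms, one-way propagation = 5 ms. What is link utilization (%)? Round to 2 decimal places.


Given: Ttrans = 1 ms, Tprop = 5 ms
RTT = 2 * Tprop = 2 * 5 = 10 ms
U = Ttrans / (Ttrans + RTT)
U = 1 / (1 + 10)
U = 1 / 11 = 0.090909
U% = 9.09%

9.09


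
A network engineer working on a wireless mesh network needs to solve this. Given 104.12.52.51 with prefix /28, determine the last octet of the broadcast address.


Given: IP = 104.12.52.51, prefix = /28
Host bits = 32 - 28 = 4
Network last octet = 51 AND mask = 48
Host part size = 2^4 - 1 = 15
Broadcast last octet = 48 OR 15 = 63

63


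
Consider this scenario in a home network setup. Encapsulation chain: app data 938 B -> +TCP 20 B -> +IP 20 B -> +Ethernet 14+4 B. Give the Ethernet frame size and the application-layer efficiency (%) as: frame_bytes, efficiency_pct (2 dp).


TCP segment = 938 + 20 = 958 B
IP packet = 958 + 20 = 978 B
Ethernet frame = 978 + 14 + 4 = 996 B
Efficiency = app / frame = 938 / 996 = 0.941767 = 94.1767% -> 94.18% (2 dp)

996, 94.18


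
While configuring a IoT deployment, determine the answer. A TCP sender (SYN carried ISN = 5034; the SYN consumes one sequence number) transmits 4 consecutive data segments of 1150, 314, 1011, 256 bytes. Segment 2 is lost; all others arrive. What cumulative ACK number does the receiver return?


SYN uses sequence number 5034; first data byte = ISN + 1 = 5035.
Segment 1: SEQ = 5035, len = 1150 B, covers [5035, 6184]
Segment 2: SEQ = 6185, len = 314 B, covers [6185, 6498] [LOST]
Segment 3: SEQ = 6499, len = 1011 B, covers [6499, 7509]
Segment 4: SEQ = 7510, len = 256 B, covers [7510, 7765]
In-order data received: bytes [5035, 6184] (segments 1..1).
Segment 2 missing -> gap begins at byte 6185; later segments buffered out of order.
Cumulative ACK = next expected in-order byte = 5035 + 1150 = 6185

6185


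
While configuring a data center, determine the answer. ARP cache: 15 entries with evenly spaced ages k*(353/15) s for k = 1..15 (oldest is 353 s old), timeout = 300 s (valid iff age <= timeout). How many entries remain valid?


Ages are k * 353/15 s for k = 1..15 (spacing = 23.5333 s).
Entry k is valid iff k * 353/15 <= 300 iff k <= 15 * 300 / 353 = 12.7479
n_valid = floor(12.7479) = 12
(n_stale = 15 - 12 = 3)

12
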